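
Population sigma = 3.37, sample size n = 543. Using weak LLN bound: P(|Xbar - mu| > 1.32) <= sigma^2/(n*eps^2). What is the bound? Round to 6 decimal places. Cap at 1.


bound = min(1, sigma^2/(n*eps^2))
sigma^2 = 3.37^2 = 11.3569
n*eps^2 = 543 * 1.32^2 = 543 * 1.7424 = 946.1232
sigma^2/(n*eps^2) = 11.3569 / 946.1232 ≈ 0.01200362

0.012004


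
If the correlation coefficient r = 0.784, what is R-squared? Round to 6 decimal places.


R^2 = r^2 = (0.784)^2 = 0.614656

0.614656


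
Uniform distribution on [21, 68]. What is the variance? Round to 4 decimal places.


Var = (b-a)^2 / 12
(b-a)^2 = (68 - 21)^2 = 2209
Var = 2209/12 ≈ 184.083333

184.0833


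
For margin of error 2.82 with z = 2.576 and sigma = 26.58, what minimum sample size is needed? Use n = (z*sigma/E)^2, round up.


z*sigma/E = 2.576 * 26.58 / 2.82 = 142646/5875 ≈ 24.280170
(z*sigma/E)^2 ≈ 589.526666
round up: n = 590

590


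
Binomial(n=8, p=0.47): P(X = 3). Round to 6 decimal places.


P = C(n,k) * p^k * (1-p)^(n-k)
C(8,3) = 56
p^k = 0.47^3 = 0.103823
(1-p)^(n-k) = 0.53^5 ≈ 0.04181955
P = 56 * 0.103823 * 0.04181955 ≈ 0.243143

0.243143


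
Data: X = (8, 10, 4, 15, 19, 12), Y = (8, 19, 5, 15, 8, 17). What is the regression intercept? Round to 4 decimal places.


a = ybar - b*xbar, where b = sum((xi-xbar)(yi-ybar)) / sum((xi-xbar)^2)
n = 6, xbar = 68/6 = 34/3 ≈ 11.333333, ybar = 72/6 = 12
Sxy = sum((xi-xbar)(yi-ybar)) = 39
Sxx = sum((xi-xbar)^2) = 418/3 ≈ 139.333333
b = Sxy / Sxx = 117/418 ≈ 0.279904
a = 12 - 0.279904 * 11.333333 = 1845/209 ≈ 8.827751

8.8278


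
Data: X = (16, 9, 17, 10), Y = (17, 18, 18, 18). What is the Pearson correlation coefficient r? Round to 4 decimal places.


r = sum((xi-xbar)(yi-ybar)) / sqrt(sum((xi-xbar)^2) * sum((yi-ybar)^2))
n = 4, xbar = 52/4 = 13, ybar = 71/4 = 17.75
Sxy = sum((xi-xbar)(yi-ybar)) = -3
Sxx = sum((xi-xbar)^2) = 50
Syy = sum((yi-ybar)^2) = 0.75
sqrt(Sxx*Syy) ≈ 6.123724
r = Sxy / sqrt(Sxx*Syy) = -3 / 6.123724 ≈ -0.489898

-0.4899


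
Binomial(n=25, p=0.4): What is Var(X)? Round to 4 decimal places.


Var = n*p*(1-p) = 25 * 0.4 * 0.6 = 6

6.0000


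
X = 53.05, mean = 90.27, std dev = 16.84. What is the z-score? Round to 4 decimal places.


z = (X - mu) / sigma
X - mu = 53.05 - 90.27 = -37.22
z = -37.22 / 16.84 = -1861/842 ≈ -2.210214

-2.2102


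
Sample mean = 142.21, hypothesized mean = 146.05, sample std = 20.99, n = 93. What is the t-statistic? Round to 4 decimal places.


t = (xbar - mu0) / (s/sqrt(n))
xbar - mu0 = 142.21 - 146.05 = -3.84
sqrt(93) ≈ 9.64365076
s/sqrt(n) = 20.99 / 9.64365076 ≈ 2.17656161
t = -3.84 / 2.17656161 ≈ -1.764251

-1.7643


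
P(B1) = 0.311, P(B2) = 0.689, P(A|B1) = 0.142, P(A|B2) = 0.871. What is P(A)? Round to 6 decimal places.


P(A) = P(A|B1)*P(B1) + P(A|B2)*P(B2)
P(A|B1)*P(B1) = 0.142 * 0.311 = 0.044162
P(A|B2)*P(B2) = 0.871 * 0.689 = 0.600119
P(A) = 0.044162 + 0.600119 = 0.644281

0.644281


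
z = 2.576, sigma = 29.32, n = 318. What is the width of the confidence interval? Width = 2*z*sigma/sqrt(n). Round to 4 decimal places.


width = 2*z*sigma/sqrt(n)
2*z*sigma = 2 * 2.576 * 29.32 = 151.05664
sqrt(318) ≈ 17.832555
width = 151.05664 / 17.832555 ≈ 8.470836

8.4708


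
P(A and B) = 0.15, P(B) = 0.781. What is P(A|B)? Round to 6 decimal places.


P(A|B) = P(A and B) / P(B) = 0.15 / 0.781 = 150/781 ≈ 0.19206146

0.192061


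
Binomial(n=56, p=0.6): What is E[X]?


E[X] = n*p = 56 * 0.6 = 33.6

33.6


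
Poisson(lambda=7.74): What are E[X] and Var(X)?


E[X] = Var(X) = lambda = 7.74

7.74, 7.74


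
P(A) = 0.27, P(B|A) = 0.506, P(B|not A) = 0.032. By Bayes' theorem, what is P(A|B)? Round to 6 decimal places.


P(A|B) = P(B|A)*P(A) / P(B), P(B) = P(B|A)*P(A) + P(B|not A)*P(not A)
P(B|A)*P(A) = 0.506 * 0.27 = 0.13662
P(B|not A)*P(not A) = 0.032 * 0.73 = 0.02336
P(B) = 0.13662 + 0.02336 = 0.15998
P(A|B) = 0.13662 / 0.15998 = 6831/7999 ≈ 0.85398175

0.853982


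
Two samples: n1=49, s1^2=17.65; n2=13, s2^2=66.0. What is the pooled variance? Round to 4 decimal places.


sp^2 = ((n1-1)*s1^2 + (n2-1)*s2^2)/(n1+n2-2)
(n1-1)*s1^2 = 48 * 17.65 = 847.2
(n2-1)*s2^2 = 12 * 66.0 = 792
numerator = 847.2 + 792 = 1639.2
n1+n2-2 = 60
sp^2 = 1639.2 / 60 = 27.32

27.3200


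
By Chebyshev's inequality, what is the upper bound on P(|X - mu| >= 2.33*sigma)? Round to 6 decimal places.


P <= 1/k^2
k^2 = 2.33^2 = 5.4289
1/k^2 = 1 / 5.4289 ≈ 0.18419938

0.184199


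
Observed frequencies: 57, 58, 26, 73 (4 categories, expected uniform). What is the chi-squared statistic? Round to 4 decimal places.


chi2 = sum((O-E)^2/E), E = total/4
total = 214, E = 214/4 = 53.5
(57 - 53.5)^2 / 53.5 = 12.25 / 53.5 = 49/214 ≈ 0.228972
(58 - 53.5)^2 / 53.5 = 20.25 / 53.5 = 81/214 ≈ 0.378505
(26 - 53.5)^2 / 53.5 = 756.25 / 53.5 = 3025/214 ≈ 14.135514
(73 - 53.5)^2 / 53.5 = 380.25 / 53.5 = 1521/214 ≈ 7.107477
chi2 = 2338/107 ≈ 21.850467

21.8505


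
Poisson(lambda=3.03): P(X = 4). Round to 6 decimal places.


P = e^(-lam) * lam^k / k!
e^(-3.03) ≈ 0.04831564
lam^k = 3.03^4 ≈ 84.288925
k! = 4! = 24
P = 0.04831564 * 84.288925 / 24 ≈ 0.169686

0.169686


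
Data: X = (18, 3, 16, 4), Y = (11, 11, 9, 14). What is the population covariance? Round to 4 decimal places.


Cov = (1/n)*sum((xi-xbar)(yi-ybar))
n = 4, xbar = 41/4 = 10.25, ybar = 45/4 = 11.25
sum((xi-xbar)(yi-ybar)) = -30.25
Cov = -30.25 / 4 = -7.5625

-7.5625


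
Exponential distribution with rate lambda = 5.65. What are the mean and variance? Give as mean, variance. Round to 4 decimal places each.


mean = 1/lam, var = 1/lam^2
mean = 1 / 5.65 = 20/113 ≈ 0.176991
lam^2 = 5.65^2 = 31.9225
var = 1 / 31.9225 ≈ 0.031326

0.1770, 0.0313


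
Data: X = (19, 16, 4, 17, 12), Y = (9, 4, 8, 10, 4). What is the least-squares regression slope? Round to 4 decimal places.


b = sum((xi-xbar)(yi-ybar)) / sum((xi-xbar)^2)
n = 5, xbar = 68/5 = 13.6, ybar = 35/5 = 7
Sxy = sum((xi-xbar)(yi-ybar)) = 9
Sxx = sum((xi-xbar)^2) = 141.2
b = Sxy / Sxx = 45/706 ≈ 0.063739

0.0637


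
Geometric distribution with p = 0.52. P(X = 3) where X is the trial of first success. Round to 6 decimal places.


P = (1-p)^(k-1) * p
(1-p)^(k-1) = 0.48^2 = 0.2304
P = 0.2304 * 0.52 = 0.119808

0.119808


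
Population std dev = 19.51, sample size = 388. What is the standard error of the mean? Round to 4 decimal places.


SE = sigma / sqrt(n)
sqrt(388) ≈ 19.697716
SE = 19.51 / 19.697716 ≈ 0.990470

0.9905


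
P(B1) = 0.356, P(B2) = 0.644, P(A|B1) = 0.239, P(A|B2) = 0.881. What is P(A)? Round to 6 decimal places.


P(A) = P(A|B1)*P(B1) + P(A|B2)*P(B2)
P(A|B1)*P(B1) = 0.239 * 0.356 = 0.085084
P(A|B2)*P(B2) = 0.881 * 0.644 = 0.567364
P(A) = 0.085084 + 0.567364 = 0.652448

0.652448


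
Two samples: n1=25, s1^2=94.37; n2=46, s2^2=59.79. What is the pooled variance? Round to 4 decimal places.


sp^2 = ((n1-1)*s1^2 + (n2-1)*s2^2)/(n1+n2-2)
(n1-1)*s1^2 = 24 * 94.37 = 2264.88
(n2-1)*s2^2 = 45 * 59.79 = 2690.55
numerator = 2264.88 + 2690.55 = 4955.43
n1+n2-2 = 69
sp^2 = 4955.43 / 69 = 165181/2300 ≈ 71.817826

71.8178


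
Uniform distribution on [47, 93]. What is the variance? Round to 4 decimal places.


Var = (b-a)^2 / 12
(b-a)^2 = (93 - 47)^2 = 2116
Var = 2116/12 ≈ 176.333333

176.3333


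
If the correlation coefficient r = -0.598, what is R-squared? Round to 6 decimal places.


R^2 = r^2 = (-0.598)^2 = 0.357604

0.357604


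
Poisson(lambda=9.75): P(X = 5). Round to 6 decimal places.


P = e^(-lam) * lam^k / k!
e^(-9.75) ≈ 0.00005829466
lam^k = 9.75^5 ≈ 88109.569336
k! = 5! = 120
P = 0.00005829466 * 88109.569336 / 120 ≈ 0.042803

0.042803


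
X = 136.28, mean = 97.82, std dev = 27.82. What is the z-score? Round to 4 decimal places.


z = (X - mu) / sigma
X - mu = 136.28 - 97.82 = 38.46
z = 38.46 / 27.82 = 1923/1391 ≈ 1.382459

1.3825


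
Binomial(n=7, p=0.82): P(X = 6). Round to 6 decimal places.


P = C(n,k) * p^k * (1-p)^(n-k)
C(7,6) = 7
p^k = 0.82^6 ≈ 0.3040067
(1-p)^(n-k) = 0.18^1 = 0.18
P = 7 * 0.3040067 * 0.18 ≈ 0.383048

0.383048


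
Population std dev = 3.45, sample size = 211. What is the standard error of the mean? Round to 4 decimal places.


SE = sigma / sqrt(n)
sqrt(211) ≈ 14.525839
SE = 3.45 / 14.525839 ≈ 0.237508

0.2375


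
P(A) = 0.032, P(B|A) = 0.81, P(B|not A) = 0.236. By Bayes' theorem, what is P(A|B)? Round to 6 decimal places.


P(A|B) = P(B|A)*P(A) / P(B), P(B) = P(B|A)*P(A) + P(B|not A)*P(not A)
P(B|A)*P(A) = 0.81 * 0.032 = 0.02592
P(B|not A)*P(not A) = 0.236 * 0.968 = 0.228448
P(B) = 0.02592 + 0.228448 = 0.254368
P(A|B) = 0.02592 / 0.254368 = 810/7949 ≈ 0.10189961

0.101900


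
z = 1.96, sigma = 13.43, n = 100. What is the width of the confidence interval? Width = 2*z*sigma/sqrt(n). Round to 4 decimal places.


width = 2*z*sigma/sqrt(n)
2*z*sigma = 2 * 1.96 * 13.43 = 52.6456
sqrt(100) = 10
width = 52.6456 / 10 = 5.26456

5.2646


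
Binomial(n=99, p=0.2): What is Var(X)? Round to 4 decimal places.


Var = n*p*(1-p) = 99 * 0.2 * 0.8 = 15.84

15.8400


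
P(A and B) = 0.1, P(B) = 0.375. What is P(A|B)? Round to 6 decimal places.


P(A|B) = P(A and B) / P(B) = 0.1 / 0.375 = 4/15 ≈ 0.26666667

0.266667


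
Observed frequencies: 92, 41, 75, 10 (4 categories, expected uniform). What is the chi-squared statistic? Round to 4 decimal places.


chi2 = sum((O-E)^2/E), E = total/4
total = 218, E = 218/4 = 54.5
(92 - 54.5)^2 / 54.5 = 1406.25 / 54.5 = 5625/218 ≈ 25.802752
(41 - 54.5)^2 / 54.5 = 182.25 / 54.5 = 729/218 ≈ 3.344037
(75 - 54.5)^2 / 54.5 = 420.25 / 54.5 = 1681/218 ≈ 7.711009
(10 - 54.5)^2 / 54.5 = 1980.25 / 54.5 = 7921/218 ≈ 36.334862
chi2 = 7978/109 ≈ 73.192661

73.1927


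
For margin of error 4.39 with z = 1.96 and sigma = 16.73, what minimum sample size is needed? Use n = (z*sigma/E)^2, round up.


z*sigma/E = 1.96 * 16.73 / 4.39 ≈ 7.469431
(z*sigma/E)^2 ≈ 55.792392
round up: n = 56

56


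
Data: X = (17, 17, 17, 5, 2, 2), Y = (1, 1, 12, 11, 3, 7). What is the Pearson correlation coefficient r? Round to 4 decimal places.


r = sum((xi-xbar)(yi-ybar)) / sqrt(sum((xi-xbar)^2) * sum((yi-ybar)^2))
n = 6, xbar = 60/6 = 10, ybar = 35/6 ≈ 5.833333
Sxy = sum((xi-xbar)(yi-ybar)) = -37
Sxx = sum((xi-xbar)^2) = 300
Syy = sum((yi-ybar)^2) = 725/6 ≈ 120.833333
sqrt(Sxx*Syy) ≈ 190.394328
r = Sxy / sqrt(Sxx*Syy) = -37 / 190.394328 ≈ -0.194334

-0.1943


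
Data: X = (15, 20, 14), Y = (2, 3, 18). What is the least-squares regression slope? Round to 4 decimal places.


b = sum((xi-xbar)(yi-ybar)) / sum((xi-xbar)^2)
n = 3, xbar = 49/3 ≈ 16.333333, ybar = 23/3 ≈ 7.666667
Sxy = sum((xi-xbar)(yi-ybar)) = -101/3 ≈ -33.666667
Sxx = sum((xi-xbar)^2) = 62/3 ≈ 20.666667
b = Sxy / Sxx = -101/62 ≈ -1.629032

-1.6290


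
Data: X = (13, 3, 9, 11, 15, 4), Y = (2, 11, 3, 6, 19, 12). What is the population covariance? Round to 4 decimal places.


Cov = (1/n)*sum((xi-xbar)(yi-ybar))
n = 6, xbar = 55/6 ≈ 9.166667, ybar = 53/6 ≈ 8.833333
sum((xi-xbar)(yi-ybar)) = -5/6 ≈ -0.833333
Cov = -0.833333 / 6 = -5/36 ≈ -0.138889

-0.1389


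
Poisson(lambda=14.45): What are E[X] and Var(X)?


E[X] = Var(X) = lambda = 14.45

14.45, 14.45


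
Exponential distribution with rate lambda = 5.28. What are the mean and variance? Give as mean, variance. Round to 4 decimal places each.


mean = 1/lam, var = 1/lam^2
mean = 1 / 5.28 = 25/132 ≈ 0.189394
lam^2 = 5.28^2 = 27.8784
var = 1 / 27.8784 ≈ 0.035870

0.1894, 0.0359


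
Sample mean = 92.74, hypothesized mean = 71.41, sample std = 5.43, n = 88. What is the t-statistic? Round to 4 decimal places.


t = (xbar - mu0) / (s/sqrt(n))
xbar - mu0 = 92.74 - 71.41 = 21.33
sqrt(88) ≈ 9.38083152
s/sqrt(n) = 5.43 / 9.38083152 ≈ 0.57883994
t = 21.33 / 0.57883994 ≈ 36.849565

36.8496


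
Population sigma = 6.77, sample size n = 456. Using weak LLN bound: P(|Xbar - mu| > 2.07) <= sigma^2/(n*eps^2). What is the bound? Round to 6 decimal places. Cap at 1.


bound = min(1, sigma^2/(n*eps^2))
sigma^2 = 6.77^2 = 45.8329
n*eps^2 = 456 * 2.07^2 = 456 * 4.2849 = 1953.9144
sigma^2/(n*eps^2) = 45.8329 / 1953.9144 ≈ 0.02345696

0.023457


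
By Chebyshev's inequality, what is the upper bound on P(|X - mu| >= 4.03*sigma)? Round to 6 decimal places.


P <= 1/k^2
k^2 = 4.03^2 = 16.2409
1/k^2 = 1 / 16.2409 ≈ 0.06157294

0.061573


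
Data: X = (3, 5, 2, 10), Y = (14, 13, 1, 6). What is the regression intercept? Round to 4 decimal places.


a = ybar - b*xbar, where b = sum((xi-xbar)(yi-ybar)) / sum((xi-xbar)^2)
n = 4, xbar = 20/4 = 5, ybar = 34/4 = 8.5
Sxy = sum((xi-xbar)(yi-ybar)) = -1
Sxx = sum((xi-xbar)^2) = 38
b = Sxy / Sxx = -1/38 ≈ -0.026316
a = 8.5 - (-0.026316) * 5 = 164/19 ≈ 8.631579

8.6316


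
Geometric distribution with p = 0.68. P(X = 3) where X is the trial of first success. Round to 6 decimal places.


P = (1-p)^(k-1) * p
(1-p)^(k-1) = 0.32^2 = 0.1024
P = 0.1024 * 0.68 = 0.069632

0.069632


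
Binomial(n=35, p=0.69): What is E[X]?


E[X] = n*p = 35 * 0.69 = 24.15

24.15


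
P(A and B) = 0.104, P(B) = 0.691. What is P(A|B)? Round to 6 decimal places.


P(A|B) = P(A and B) / P(B) = 0.104 / 0.691 = 104/691 ≈ 0.15050651

0.150507


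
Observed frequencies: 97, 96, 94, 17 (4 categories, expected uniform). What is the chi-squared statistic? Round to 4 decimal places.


chi2 = sum((O-E)^2/E), E = total/4
total = 304, E = 304/4 = 76
(97 - 76)^2 / 76 = 441 / 76 = 441/76 ≈ 5.802632
(96 - 76)^2 / 76 = 400 / 76 = 100/19 ≈ 5.263158
(94 - 76)^2 / 76 = 324 / 76 = 81/19 ≈ 4.263158
(17 - 76)^2 / 76 = 3481 / 76 = 3481/76 ≈ 45.802632
chi2 = 2323/38 ≈ 61.131579

61.1316


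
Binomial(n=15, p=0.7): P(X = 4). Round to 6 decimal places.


P = C(n,k) * p^k * (1-p)^(n-k)
C(15,4) = 1365
p^k = 0.7^4 = 0.2401
(1-p)^(n-k) = 0.3^11 = 0.00000177147
P = 1365 * 0.2401 * 0.00000177147 ≈ 0.000581

0.000581


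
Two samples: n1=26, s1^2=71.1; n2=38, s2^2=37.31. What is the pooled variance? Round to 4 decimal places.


sp^2 = ((n1-1)*s1^2 + (n2-1)*s2^2)/(n1+n2-2)
(n1-1)*s1^2 = 25 * 71.1 = 1777.5
(n2-1)*s2^2 = 37 * 37.31 = 1380.47
numerator = 1777.5 + 1380.47 = 3157.97
n1+n2-2 = 62
sp^2 = 3157.97 / 62 = 50.935

50.9350


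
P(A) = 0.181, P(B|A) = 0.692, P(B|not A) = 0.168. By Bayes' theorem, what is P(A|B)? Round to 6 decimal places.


P(A|B) = P(B|A)*P(A) / P(B), P(B) = P(B|A)*P(A) + P(B|not A)*P(not A)
P(B|A)*P(A) = 0.692 * 0.181 = 0.125252
P(B|not A)*P(not A) = 0.168 * 0.819 = 0.137592
P(B) = 0.125252 + 0.137592 = 0.262844
P(A|B) = 0.125252 / 0.262844 ≈ 0.47652600

0.476526


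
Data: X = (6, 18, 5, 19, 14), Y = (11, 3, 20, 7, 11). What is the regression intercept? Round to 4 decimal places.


a = ybar - b*xbar, where b = sum((xi-xbar)(yi-ybar)) / sum((xi-xbar)^2)
n = 5, xbar = 62/5 = 12.4, ybar = 52/5 = 10.4
Sxy = sum((xi-xbar)(yi-ybar)) = -137.8
Sxx = sum((xi-xbar)^2) = 173.2
b = Sxy / Sxx = -689/866 ≈ -0.795612
a = 10.4 - (-0.795612) * 12.4 = 8775/433 ≈ 20.265589

20.2656


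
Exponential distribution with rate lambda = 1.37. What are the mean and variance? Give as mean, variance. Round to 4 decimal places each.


mean = 1/lam, var = 1/lam^2
mean = 1 / 1.37 = 100/137 ≈ 0.729927
lam^2 = 1.37^2 = 1.8769
var = 1 / 1.8769 ≈ 0.532793

0.7299, 0.5328


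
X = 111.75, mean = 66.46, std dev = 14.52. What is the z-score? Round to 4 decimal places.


z = (X - mu) / sigma
X - mu = 111.75 - 66.46 = 45.29
z = 45.29 / 14.52 = 4529/1452 ≈ 3.119146

3.1191


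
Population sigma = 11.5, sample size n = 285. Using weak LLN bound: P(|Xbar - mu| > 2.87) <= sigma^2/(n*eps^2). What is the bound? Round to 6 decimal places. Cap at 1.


bound = min(1, sigma^2/(n*eps^2))
sigma^2 = 11.5^2 = 132.25
n*eps^2 = 285 * 2.87^2 = 285 * 8.2369 = 2347.5165
sigma^2/(n*eps^2) = 132.25 / 2347.5165 ≈ 0.05633613

0.056336


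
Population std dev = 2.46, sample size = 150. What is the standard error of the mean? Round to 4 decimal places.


SE = sigma / sqrt(n)
sqrt(150) ≈ 12.247449
SE = 2.46 / 12.247449 ≈ 0.200858

0.2009


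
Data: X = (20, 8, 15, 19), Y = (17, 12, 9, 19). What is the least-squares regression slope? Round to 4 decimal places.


b = sum((xi-xbar)(yi-ybar)) / sum((xi-xbar)^2)
n = 4, xbar = 62/4 = 15.5, ybar = 57/4 = 14.25
Sxy = sum((xi-xbar)(yi-ybar)) = 48.5
Sxx = sum((xi-xbar)^2) = 89
b = Sxy / Sxx = 97/178 ≈ 0.544944

0.5449


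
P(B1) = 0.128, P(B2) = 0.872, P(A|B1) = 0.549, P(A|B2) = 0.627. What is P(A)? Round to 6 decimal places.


P(A) = P(A|B1)*P(B1) + P(A|B2)*P(B2)
P(A|B1)*P(B1) = 0.549 * 0.128 = 0.070272
P(A|B2)*P(B2) = 0.627 * 0.872 = 0.546744
P(A) = 0.070272 + 0.546744 = 0.617016

0.617016


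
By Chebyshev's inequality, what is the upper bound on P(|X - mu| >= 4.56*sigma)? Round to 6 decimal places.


P <= 1/k^2
k^2 = 4.56^2 = 20.7936
1/k^2 = 1 / 20.7936 ≈ 0.04809172

0.048092


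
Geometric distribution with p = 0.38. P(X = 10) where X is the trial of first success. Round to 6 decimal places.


P = (1-p)^(k-1) * p
(1-p)^(k-1) = 0.62^9 ≈ 0.01353709
P = 0.01353709 * 0.38 ≈ 0.005144093

0.005144


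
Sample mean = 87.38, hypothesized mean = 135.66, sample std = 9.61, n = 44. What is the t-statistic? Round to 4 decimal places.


t = (xbar - mu0) / (s/sqrt(n))
xbar - mu0 = 87.38 - 135.66 = -48.28
sqrt(44) ≈ 6.63324958
s/sqrt(n) = 9.61 / 6.63324958 ≈ 1.44876201
t = -48.28 / 1.44876201 ≈ -33.325004

-33.3250


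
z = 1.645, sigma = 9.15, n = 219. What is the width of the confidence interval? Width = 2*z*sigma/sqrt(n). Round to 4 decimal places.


width = 2*z*sigma/sqrt(n)
2*z*sigma = 2 * 1.645 * 9.15 = 30.1035
sqrt(219) ≈ 14.798649
width = 30.1035 / 14.798649 ≈ 2.034206

2.0342


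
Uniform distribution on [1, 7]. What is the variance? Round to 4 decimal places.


Var = (b-a)^2 / 12
(b-a)^2 = (7 - 1)^2 = 36
Var = 36/12 = 3

3.0000


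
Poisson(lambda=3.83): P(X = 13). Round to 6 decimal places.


P = e^(-lam) * lam^k / k!
e^(-3.83) ≈ 0.02170962
lam^k = 3.83^13 ≈ 38157864.510105
k! = 13! = 6227020800
P = 0.02170962 * 38157864.510105 / 6227020800 ≈ 0.000133

0.000133


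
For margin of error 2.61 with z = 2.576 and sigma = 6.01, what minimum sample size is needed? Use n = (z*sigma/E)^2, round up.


z*sigma/E = 2.576 * 6.01 / 2.61 ≈ 5.931709
(z*sigma/E)^2 ≈ 35.185169
round up: n = 36

36


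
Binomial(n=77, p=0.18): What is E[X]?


E[X] = n*p = 77 * 0.18 = 13.86

13.86


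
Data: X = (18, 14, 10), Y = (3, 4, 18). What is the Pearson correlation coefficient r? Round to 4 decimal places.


r = sum((xi-xbar)(yi-ybar)) / sqrt(sum((xi-xbar)^2) * sum((yi-ybar)^2))
n = 3, xbar = 42/3 = 14, ybar = 25/3 ≈ 8.333333
Sxy = sum((xi-xbar)(yi-ybar)) = -60
Sxx = sum((xi-xbar)^2) = 32
Syy = sum((yi-ybar)^2) = 422/3 ≈ 140.666667
sqrt(Sxx*Syy) ≈ 67.091977
r = Sxy / sqrt(Sxx*Syy) = -60 / 67.091977 ≈ -0.894295

-0.8943


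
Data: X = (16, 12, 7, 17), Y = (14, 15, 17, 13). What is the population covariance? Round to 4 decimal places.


Cov = (1/n)*sum((xi-xbar)(yi-ybar))
n = 4, xbar = 52/4 = 13, ybar = 59/4 = 14.75
sum((xi-xbar)(yi-ybar)) = -23
Cov = -23 / 4 = -5.75

-5.7500


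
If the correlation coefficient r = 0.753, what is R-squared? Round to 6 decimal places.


R^2 = r^2 = (0.753)^2 = 0.567009

0.567009


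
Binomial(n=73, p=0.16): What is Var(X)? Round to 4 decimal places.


Var = n*p*(1-p) = 73 * 0.16 * 0.84 = 9.8112

9.8112


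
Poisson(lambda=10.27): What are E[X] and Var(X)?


E[X] = Var(X) = lambda = 10.27

10.27, 10.27


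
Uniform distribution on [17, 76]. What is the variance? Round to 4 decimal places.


Var = (b-a)^2 / 12
(b-a)^2 = (76 - 17)^2 = 3481
Var = 3481/12 ≈ 290.083333

290.0833


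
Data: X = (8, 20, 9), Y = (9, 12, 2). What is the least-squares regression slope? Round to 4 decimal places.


b = sum((xi-xbar)(yi-ybar)) / sum((xi-xbar)^2)
n = 3, xbar = 37/3 ≈ 12.333333, ybar = 23/3 ≈ 7.666667
Sxy = sum((xi-xbar)(yi-ybar)) = 139/3 ≈ 46.333333
Sxx = sum((xi-xbar)^2) = 266/3 ≈ 88.666667
b = Sxy / Sxx = 139/266 ≈ 0.522556

0.5226


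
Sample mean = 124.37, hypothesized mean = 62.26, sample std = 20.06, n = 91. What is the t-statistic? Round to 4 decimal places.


t = (xbar - mu0) / (s/sqrt(n))
xbar - mu0 = 124.37 - 62.26 = 62.11
sqrt(91) ≈ 9.53939201
s/sqrt(n) = 20.06 / 9.53939201 ≈ 2.10285938
t = 62.11 / 2.10285938 ≈ 29.535974

29.5360


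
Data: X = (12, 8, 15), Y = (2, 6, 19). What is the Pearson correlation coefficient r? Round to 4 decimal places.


r = sum((xi-xbar)(yi-ybar)) / sqrt(sum((xi-xbar)^2) * sum((yi-ybar)^2))
n = 3, xbar = 35/3 ≈ 11.666667, ybar = 27/3 = 9
Sxy = sum((xi-xbar)(yi-ybar)) = 42
Sxx = sum((xi-xbar)^2) = 74/3 ≈ 24.666667
Syy = sum((yi-ybar)^2) = 158
sqrt(Sxx*Syy) ≈ 62.428626
r = Sxy / sqrt(Sxx*Syy) = 42 / 62.428626 ≈ 0.672768

0.6728


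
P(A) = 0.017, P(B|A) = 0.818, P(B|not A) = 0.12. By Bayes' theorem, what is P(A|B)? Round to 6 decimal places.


P(A|B) = P(B|A)*P(A) / P(B), P(B) = P(B|A)*P(A) + P(B|not A)*P(not A)
P(B|A)*P(A) = 0.818 * 0.017 = 0.013906
P(B|not A)*P(not A) = 0.12 * 0.983 = 0.11796
P(B) = 0.013906 + 0.11796 = 0.131866
P(A|B) = 0.013906 / 0.131866 ≈ 0.10545554

0.105456


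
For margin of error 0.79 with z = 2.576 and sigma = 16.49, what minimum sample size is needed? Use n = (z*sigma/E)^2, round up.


z*sigma/E = 2.576 * 16.49 / 0.79 = 530978/9875 ≈ 53.769924
(z*sigma/E)^2 ≈ 2891.204732
round up: n = 2892

2892


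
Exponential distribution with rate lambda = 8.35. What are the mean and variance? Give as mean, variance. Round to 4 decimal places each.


mean = 1/lam, var = 1/lam^2
mean = 1 / 8.35 = 20/167 ≈ 0.119760
lam^2 = 8.35^2 = 69.7225
var = 1 / 69.7225 ≈ 0.014343

0.1198, 0.0143


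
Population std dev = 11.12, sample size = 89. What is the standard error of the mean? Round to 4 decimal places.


SE = sigma / sqrt(n)
sqrt(89) ≈ 9.433981
SE = 11.12 / 9.433981 ≈ 1.178718

1.1787


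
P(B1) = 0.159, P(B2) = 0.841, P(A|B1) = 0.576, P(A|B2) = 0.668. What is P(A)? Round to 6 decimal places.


P(A) = P(A|B1)*P(B1) + P(A|B2)*P(B2)
P(A|B1)*P(B1) = 0.576 * 0.159 = 0.091584
P(A|B2)*P(B2) = 0.668 * 0.841 = 0.561788
P(A) = 0.091584 + 0.561788 = 0.653372

0.653372


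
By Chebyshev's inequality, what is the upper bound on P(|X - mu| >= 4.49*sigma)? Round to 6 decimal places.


P <= 1/k^2
k^2 = 4.49^2 = 20.1601
1/k^2 = 1 / 20.1601 ≈ 0.04960293

0.049603


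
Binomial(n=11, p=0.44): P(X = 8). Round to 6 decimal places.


P = C(n,k) * p^k * (1-p)^(n-k)
C(11,8) = 165
p^k = 0.44^8 ≈ 0.001404822
(1-p)^(n-k) = 0.56^3 = 0.175616
P = 165 * 0.001404822 * 0.175616 ≈ 0.040707

0.040707


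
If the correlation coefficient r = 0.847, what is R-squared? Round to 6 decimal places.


R^2 = r^2 = (0.847)^2 = 0.717409

0.717409


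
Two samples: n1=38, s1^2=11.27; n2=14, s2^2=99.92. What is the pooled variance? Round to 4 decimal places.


sp^2 = ((n1-1)*s1^2 + (n2-1)*s2^2)/(n1+n2-2)
(n1-1)*s1^2 = 37 * 11.27 = 416.99
(n2-1)*s2^2 = 13 * 99.92 = 1298.96
numerator = 416.99 + 1298.96 = 1715.95
n1+n2-2 = 50
sp^2 = 1715.95 / 50 = 34.319

34.3190


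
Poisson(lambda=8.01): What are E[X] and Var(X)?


E[X] = Var(X) = lambda = 8.01

8.01, 8.01


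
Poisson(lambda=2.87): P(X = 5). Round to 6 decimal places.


P = e^(-lam) * lam^k / k!
e^(-2.87) ≈ 0.05669893
lam^k = 2.87^5 ≈ 194.719517
k! = 5! = 120
P = 0.05669893 * 194.719517 / 120 ≈ 0.092003

0.092003


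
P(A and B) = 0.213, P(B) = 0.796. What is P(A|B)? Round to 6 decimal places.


P(A|B) = P(A and B) / P(B) = 0.213 / 0.796 = 213/796 ≈ 0.26758794

0.267588


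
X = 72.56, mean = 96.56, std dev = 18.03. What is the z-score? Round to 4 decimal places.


z = (X - mu) / sigma
X - mu = 72.56 - 96.56 = -24
z = -24 / 18.03 = -800/601 ≈ -1.331115

-1.3311


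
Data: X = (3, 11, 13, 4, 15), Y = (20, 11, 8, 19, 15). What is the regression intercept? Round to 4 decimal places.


a = ybar - b*xbar, where b = sum((xi-xbar)(yi-ybar)) / sum((xi-xbar)^2)
n = 5, xbar = 46/5 = 9.2, ybar = 73/5 = 14.6
Sxy = sum((xi-xbar)(yi-ybar)) = -85.6
Sxx = sum((xi-xbar)^2) = 116.8
b = Sxy / Sxx = -107/146 ≈ -0.732877
a = 14.6 - (-0.732877) * 9.2 = 1558/73 ≈ 21.342466

21.3425


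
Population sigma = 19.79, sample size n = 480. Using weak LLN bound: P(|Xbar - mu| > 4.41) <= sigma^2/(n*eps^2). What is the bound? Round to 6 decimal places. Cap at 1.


bound = min(1, sigma^2/(n*eps^2))
sigma^2 = 19.79^2 = 391.6441
n*eps^2 = 480 * 4.41^2 = 480 * 19.4481 = 9335.088
sigma^2/(n*eps^2) = 391.6441 / 9335.088 ≈ 0.04195398

0.041954


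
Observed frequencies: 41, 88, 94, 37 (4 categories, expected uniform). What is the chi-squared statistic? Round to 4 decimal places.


chi2 = sum((O-E)^2/E), E = total/4
total = 260, E = 260/4 = 65
(41 - 65)^2 / 65 = 576 / 65 = 576/65 ≈ 8.861538
(88 - 65)^2 / 65 = 529 / 65 = 529/65 ≈ 8.138462
(94 - 65)^2 / 65 = 841 / 65 = 841/65 ≈ 12.938462
(37 - 65)^2 / 65 = 784 / 65 = 784/65 ≈ 12.061538
chi2 = 42

42.0000


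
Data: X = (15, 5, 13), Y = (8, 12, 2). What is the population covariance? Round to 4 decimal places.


Cov = (1/n)*sum((xi-xbar)(yi-ybar))
n = 3, xbar = 33/3 = 11, ybar = 22/3 ≈ 7.333333
sum((xi-xbar)(yi-ybar)) = -36
Cov = -36 / 3 = -12

-12.0000


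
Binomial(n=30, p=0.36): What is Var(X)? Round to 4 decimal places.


Var = n*p*(1-p) = 30 * 0.36 * 0.64 = 6.912

6.9120


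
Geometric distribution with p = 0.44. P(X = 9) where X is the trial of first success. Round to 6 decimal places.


P = (1-p)^(k-1) * p
(1-p)^(k-1) = 0.56^8 ≈ 0.009671731
P = 0.009671731 * 0.44 ≈ 0.004255562

0.004256


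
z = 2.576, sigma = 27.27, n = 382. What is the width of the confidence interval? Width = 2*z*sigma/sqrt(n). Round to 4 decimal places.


width = 2*z*sigma/sqrt(n)
2*z*sigma = 2 * 2.576 * 27.27 = 140.49504
sqrt(382) ≈ 19.544820
width = 140.49504 / 19.544820 ≈ 7.188352

7.1884


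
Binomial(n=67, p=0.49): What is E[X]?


E[X] = n*p = 67 * 0.49 = 32.83

32.83


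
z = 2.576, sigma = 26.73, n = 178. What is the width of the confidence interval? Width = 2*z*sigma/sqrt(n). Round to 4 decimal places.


width = 2*z*sigma/sqrt(n)
2*z*sigma = 2 * 2.576 * 26.73 = 137.71296
sqrt(178) ≈ 13.341664
width = 137.71296 / 13.341664 ≈ 10.322023

10.3220


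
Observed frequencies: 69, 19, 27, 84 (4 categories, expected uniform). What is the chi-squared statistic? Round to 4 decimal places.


chi2 = sum((O-E)^2/E), E = total/4
total = 199, E = 199/4 = 49.75
(69 - 49.75)^2 / 49.75 = 370.5625 / 49.75 = 5929/796 ≈ 7.448492
(19 - 49.75)^2 / 49.75 = 945.5625 / 49.75 = 15129/796 ≈ 19.006281
(27 - 49.75)^2 / 49.75 = 517.5625 / 49.75 = 8281/796 ≈ 10.403266
(84 - 49.75)^2 / 49.75 = 1173.0625 / 49.75 = 18769/796 ≈ 23.579146
chi2 = 12027/199 ≈ 60.437186

60.4372


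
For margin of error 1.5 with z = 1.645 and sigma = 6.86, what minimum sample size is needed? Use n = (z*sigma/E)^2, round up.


z*sigma/E = 1.645 * 6.86 / 1.5 ≈ 7.523133
(z*sigma/E)^2 ≈ 56.597535
round up: n = 57

57


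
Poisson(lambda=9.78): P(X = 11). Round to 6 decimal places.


P = e^(-lam) * lam^k / k!
e^(-9.78) ≈ 0.00005657180
lam^k = 9.78^11 ≈ 78293805506.938196
k! = 11! = 39916800
P = 0.00005657180 * 78293805506.938196 / 39916800 ≈ 0.110961

0.110961


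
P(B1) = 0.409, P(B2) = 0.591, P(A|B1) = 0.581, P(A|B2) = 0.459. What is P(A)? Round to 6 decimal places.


P(A) = P(A|B1)*P(B1) + P(A|B2)*P(B2)
P(A|B1)*P(B1) = 0.581 * 0.409 = 0.237629
P(A|B2)*P(B2) = 0.459 * 0.591 = 0.271269
P(A) = 0.237629 + 0.271269 = 0.508898

0.508898


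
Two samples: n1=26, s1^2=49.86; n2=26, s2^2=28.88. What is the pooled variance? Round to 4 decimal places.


sp^2 = ((n1-1)*s1^2 + (n2-1)*s2^2)/(n1+n2-2)
(n1-1)*s1^2 = 25 * 49.86 = 1246.5
(n2-1)*s2^2 = 25 * 28.88 = 722
numerator = 1246.5 + 722 = 1968.5
n1+n2-2 = 50
sp^2 = 1968.5 / 50 = 39.37

39.3700


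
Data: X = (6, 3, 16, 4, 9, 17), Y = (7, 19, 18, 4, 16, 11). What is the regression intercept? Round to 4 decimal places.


a = ybar - b*xbar, where b = sum((xi-xbar)(yi-ybar)) / sum((xi-xbar)^2)
n = 6, xbar = 55/6 ≈ 9.166667, ybar = 75/6 = 12.5
Sxy = sum((xi-xbar)(yi-ybar)) = 46.5
Sxx = sum((xi-xbar)^2) = 1097/6 ≈ 182.833333
b = Sxy / Sxx = 279/1097 ≈ 0.254330
a = 12.5 - 0.254330 * 9.166667 = 11155/1097 ≈ 10.168642

10.1686


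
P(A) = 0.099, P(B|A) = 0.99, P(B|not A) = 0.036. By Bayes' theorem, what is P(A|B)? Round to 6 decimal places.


P(A|B) = P(B|A)*P(A) / P(B), P(B) = P(B|A)*P(A) + P(B|not A)*P(not A)
P(B|A)*P(A) = 0.99 * 0.099 = 0.09801
P(B|not A)*P(not A) = 0.036 * 0.901 = 0.032436
P(B) = 0.09801 + 0.032436 = 0.130446
P(A|B) = 0.09801 / 0.130446 = 5445/7247 ≈ 0.75134538

0.751345


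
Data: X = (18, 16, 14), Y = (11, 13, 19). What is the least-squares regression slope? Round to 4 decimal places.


b = sum((xi-xbar)(yi-ybar)) / sum((xi-xbar)^2)
n = 3, xbar = 48/3 = 16, ybar = 43/3 ≈ 14.333333
Sxy = sum((xi-xbar)(yi-ybar)) = -16
Sxx = sum((xi-xbar)^2) = 8
b = Sxy / Sxx = -2

-2.0000


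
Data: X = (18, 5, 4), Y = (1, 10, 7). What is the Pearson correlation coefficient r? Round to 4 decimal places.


r = sum((xi-xbar)(yi-ybar)) / sqrt(sum((xi-xbar)^2) * sum((yi-ybar)^2))
n = 3, xbar = 27/3 = 9, ybar = 18/3 = 6
Sxy = sum((xi-xbar)(yi-ybar)) = -66
Sxx = sum((xi-xbar)^2) = 122
Syy = sum((yi-ybar)^2) = 42
sqrt(Sxx*Syy) ≈ 71.582121
r = Sxy / sqrt(Sxx*Syy) = -66 / 71.582121 ≈ -0.922018

-0.9220


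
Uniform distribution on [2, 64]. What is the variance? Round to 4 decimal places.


Var = (b-a)^2 / 12
(b-a)^2 = (64 - 2)^2 = 3844
Var = 3844/12 ≈ 320.333333

320.3333


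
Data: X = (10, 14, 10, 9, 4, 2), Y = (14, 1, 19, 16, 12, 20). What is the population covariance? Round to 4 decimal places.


Cov = (1/n)*sum((xi-xbar)(yi-ybar))
n = 6, xbar = 49/6 ≈ 8.166667, ybar = 82/6 = 41/3 ≈ 13.666667
sum((xi-xbar)(yi-ybar)) = -281/3 ≈ -93.666667
Cov = -93.666667 / 6 = -281/18 ≈ -15.611111

-15.6111


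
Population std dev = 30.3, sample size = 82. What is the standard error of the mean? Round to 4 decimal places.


SE = sigma / sqrt(n)
sqrt(82) ≈ 9.055385
SE = 30.3 / 9.055385 ≈ 3.346075

3.3461


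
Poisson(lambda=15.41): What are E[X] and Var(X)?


E[X] = Var(X) = lambda = 15.41

15.41, 15.41


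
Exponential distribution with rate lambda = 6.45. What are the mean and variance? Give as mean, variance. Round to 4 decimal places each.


mean = 1/lam, var = 1/lam^2
mean = 1 / 6.45 = 20/129 ≈ 0.155039
lam^2 = 6.45^2 = 41.6025
var = 1 / 41.6025 ≈ 0.024037

0.1550, 0.0240


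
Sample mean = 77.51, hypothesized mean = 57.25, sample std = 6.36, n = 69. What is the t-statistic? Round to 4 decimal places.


t = (xbar - mu0) / (s/sqrt(n))
xbar - mu0 = 77.51 - 57.25 = 20.26
sqrt(69) ≈ 8.30662386
s/sqrt(n) = 6.36 / 8.30662386 ≈ 0.76565403
t = 20.26 / 0.76565403 ≈ 26.461038

26.4610


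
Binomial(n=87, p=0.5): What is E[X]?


E[X] = n*p = 87 * 0.5 = 43.5

43.5


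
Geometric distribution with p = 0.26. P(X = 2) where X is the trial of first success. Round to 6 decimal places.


P = (1-p)^(k-1) * p
(1-p)^(k-1) = 0.74^1 = 0.74
P = 0.74 * 0.26 = 0.1924

0.192400


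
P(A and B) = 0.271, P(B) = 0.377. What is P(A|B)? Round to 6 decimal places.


P(A|B) = P(A and B) / P(B) = 0.271 / 0.377 = 271/377 ≈ 0.71883289

0.718833


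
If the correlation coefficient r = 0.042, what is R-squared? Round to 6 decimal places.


R^2 = r^2 = (0.042)^2 = 0.001764

0.001764


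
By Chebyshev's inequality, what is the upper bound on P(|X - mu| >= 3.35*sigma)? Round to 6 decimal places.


P <= 1/k^2
k^2 = 3.35^2 = 11.2225
1/k^2 = 1 / 11.2225 = 400/4489 ≈ 0.08910671

0.089107


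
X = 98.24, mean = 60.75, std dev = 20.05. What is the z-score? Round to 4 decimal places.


z = (X - mu) / sigma
X - mu = 98.24 - 60.75 = 37.49
z = 37.49 / 20.05 = 3749/2005 ≈ 1.869825

1.8698


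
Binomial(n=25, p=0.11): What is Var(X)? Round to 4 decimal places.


Var = n*p*(1-p) = 25 * 0.11 * 0.89 = 2.4475

2.4475


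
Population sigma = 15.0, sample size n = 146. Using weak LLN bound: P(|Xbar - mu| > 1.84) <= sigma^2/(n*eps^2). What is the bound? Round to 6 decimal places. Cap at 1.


bound = min(1, sigma^2/(n*eps^2))
sigma^2 = 15.0^2 = 225
n*eps^2 = 146 * 1.84^2 = 146 * 3.3856 = 494.2976
sigma^2/(n*eps^2) = 225 / 494.2976 ≈ 0.45519137

0.455191


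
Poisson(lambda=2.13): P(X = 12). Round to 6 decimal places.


P = e^(-lam) * lam^k / k!
e^(-2.13) ≈ 0.1188373
lam^k = 2.13^12 ≈ 8720.778205
k! = 12! = 479001600
P = 0.1188373 * 8720.778205 / 479001600 ≈ 0.000002

0.000002


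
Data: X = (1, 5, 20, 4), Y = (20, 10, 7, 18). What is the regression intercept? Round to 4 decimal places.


a = ybar - b*xbar, where b = sum((xi-xbar)(yi-ybar)) / sum((xi-xbar)^2)
n = 4, xbar = 30/4 = 7.5, ybar = 55/4 = 13.75
Sxy = sum((xi-xbar)(yi-ybar)) = -130.5
Sxx = sum((xi-xbar)^2) = 217
b = Sxy / Sxx = -261/434 ≈ -0.601382
a = 13.75 - (-0.601382) * 7.5 = 7925/434 ≈ 18.260369

18.2604


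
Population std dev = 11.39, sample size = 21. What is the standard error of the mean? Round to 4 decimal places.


SE = sigma / sqrt(n)
sqrt(21) ≈ 4.582576
SE = 11.39 / 4.582576 ≈ 2.485502

2.4855


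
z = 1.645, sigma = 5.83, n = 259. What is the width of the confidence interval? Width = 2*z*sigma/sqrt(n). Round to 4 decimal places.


width = 2*z*sigma/sqrt(n)
2*z*sigma = 2 * 1.645 * 5.83 = 19.1807
sqrt(259) ≈ 16.093477
width = 19.1807 / 16.093477 ≈ 1.191831

1.1918


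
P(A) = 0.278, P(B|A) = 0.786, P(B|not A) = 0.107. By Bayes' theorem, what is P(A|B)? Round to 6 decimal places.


P(A|B) = P(B|A)*P(A) / P(B), P(B) = P(B|A)*P(A) + P(B|not A)*P(not A)
P(B|A)*P(A) = 0.786 * 0.278 = 0.218508
P(B|not A)*P(not A) = 0.107 * 0.722 = 0.077254
P(B) = 0.218508 + 0.077254 = 0.295762
P(A|B) = 0.218508 / 0.295762 ≈ 0.73879674

0.738797


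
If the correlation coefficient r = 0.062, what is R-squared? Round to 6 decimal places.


R^2 = r^2 = (0.062)^2 = 0.003844

0.003844


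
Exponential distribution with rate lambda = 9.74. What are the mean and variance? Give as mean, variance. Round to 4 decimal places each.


mean = 1/lam, var = 1/lam^2
mean = 1 / 9.74 = 50/487 ≈ 0.102669
lam^2 = 9.74^2 = 94.8676
var = 1 / 94.8676 ≈ 0.010541

0.1027, 0.0105


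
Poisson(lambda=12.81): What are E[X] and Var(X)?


E[X] = Var(X) = lambda = 12.81

12.81, 12.81


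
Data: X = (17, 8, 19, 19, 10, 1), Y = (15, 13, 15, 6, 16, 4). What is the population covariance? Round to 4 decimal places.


Cov = (1/n)*sum((xi-xbar)(yi-ybar))
n = 6, xbar = 74/6 = 37/3 ≈ 12.333333, ybar = 69/6 = 11.5
sum((xi-xbar)(yi-ybar)) = 71
Cov = 71 / 6 = 71/6 ≈ 11.833333

11.8333


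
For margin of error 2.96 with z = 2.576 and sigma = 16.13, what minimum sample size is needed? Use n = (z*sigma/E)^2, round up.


z*sigma/E = 2.576 * 16.13 / 2.96 ≈ 14.037459
(z*sigma/E)^2 ≈ 197.050268
round up: n = 198

198


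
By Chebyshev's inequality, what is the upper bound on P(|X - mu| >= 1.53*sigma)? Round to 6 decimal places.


P <= 1/k^2
k^2 = 1.53^2 = 2.3409
1/k^2 = 1 / 2.3409 ≈ 0.42718612

0.427186


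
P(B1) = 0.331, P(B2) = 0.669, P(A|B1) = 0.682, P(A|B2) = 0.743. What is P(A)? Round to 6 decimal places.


P(A) = P(A|B1)*P(B1) + P(A|B2)*P(B2)
P(A|B1)*P(B1) = 0.682 * 0.331 = 0.225742
P(A|B2)*P(B2) = 0.743 * 0.669 = 0.497067
P(A) = 0.225742 + 0.497067 = 0.722809

0.722809


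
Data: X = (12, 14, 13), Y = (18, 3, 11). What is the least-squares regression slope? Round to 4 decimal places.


b = sum((xi-xbar)(yi-ybar)) / sum((xi-xbar)^2)
n = 3, xbar = 39/3 = 13, ybar = 32/3 ≈ 10.666667
Sxy = sum((xi-xbar)(yi-ybar)) = -15
Sxx = sum((xi-xbar)^2) = 2
b = Sxy / Sxx = -7.5

-7.5000


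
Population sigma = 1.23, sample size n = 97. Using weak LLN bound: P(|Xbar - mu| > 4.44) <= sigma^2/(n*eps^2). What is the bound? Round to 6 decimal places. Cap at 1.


bound = min(1, sigma^2/(n*eps^2))
sigma^2 = 1.23^2 = 1.5129
n*eps^2 = 97 * 4.44^2 = 97 * 19.7136 = 1912.2192
sigma^2/(n*eps^2) = 1.5129 / 1912.2192 ≈ 0.00079117

0.000791


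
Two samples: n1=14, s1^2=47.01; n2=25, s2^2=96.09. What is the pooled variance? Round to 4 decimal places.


sp^2 = ((n1-1)*s1^2 + (n2-1)*s2^2)/(n1+n2-2)
(n1-1)*s1^2 = 13 * 47.01 = 611.13
(n2-1)*s2^2 = 24 * 96.09 = 2306.16
numerator = 611.13 + 2306.16 = 2917.29
n1+n2-2 = 37
sp^2 = 2917.29 / 37 = 291729/3700 ≈ 78.845676

78.8457


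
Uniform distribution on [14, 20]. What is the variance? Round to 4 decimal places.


Var = (b-a)^2 / 12
(b-a)^2 = (20 - 14)^2 = 36
Var = 36/12 = 3

3.0000


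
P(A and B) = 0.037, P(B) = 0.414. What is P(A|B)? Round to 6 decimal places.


P(A|B) = P(A and B) / P(B) = 0.037 / 0.414 = 37/414 ≈ 0.08937198

0.089372


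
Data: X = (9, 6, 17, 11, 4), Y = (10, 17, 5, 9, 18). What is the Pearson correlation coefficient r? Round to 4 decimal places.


r = sum((xi-xbar)(yi-ybar)) / sqrt(sum((xi-xbar)^2) * sum((yi-ybar)^2))
n = 5, xbar = 47/5 = 9.4, ybar = 59/5 = 11.8
Sxy = sum((xi-xbar)(yi-ybar)) = -106.6
Sxx = sum((xi-xbar)^2) = 101.2
Syy = sum((yi-ybar)^2) = 122.8
sqrt(Sxx*Syy) ≈ 111.478070
r = Sxy / sqrt(Sxx*Syy) = -106.6 / 111.478070 ≈ -0.956242

-0.9562


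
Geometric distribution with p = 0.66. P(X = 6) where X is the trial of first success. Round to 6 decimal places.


P = (1-p)^(k-1) * p
(1-p)^(k-1) = 0.34^5 ≈ 0.004543542
P = 0.004543542 * 0.66 ≈ 0.002998738

0.002999


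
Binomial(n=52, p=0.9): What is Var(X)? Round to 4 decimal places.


Var = n*p*(1-p) = 52 * 0.9 * 0.1 = 4.68

4.6800


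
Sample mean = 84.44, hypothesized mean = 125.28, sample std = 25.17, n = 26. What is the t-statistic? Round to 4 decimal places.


t = (xbar - mu0) / (s/sqrt(n))
xbar - mu0 = 84.44 - 125.28 = -40.84
sqrt(26) ≈ 5.09901951
s/sqrt(n) = 25.17 / 5.09901951 ≈ 4.93624312
t = -40.84 / 4.93624312 ≈ -8.273498

-8.2735


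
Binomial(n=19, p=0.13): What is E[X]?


E[X] = n*p = 19 * 0.13 = 2.47

2.47


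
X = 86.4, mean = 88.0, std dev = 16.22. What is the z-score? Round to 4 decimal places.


z = (X - mu) / sigma
X - mu = 86.4 - 88.0 = -1.6
z = -1.6 / 16.22 = -80/811 ≈ -0.098644

-0.0986


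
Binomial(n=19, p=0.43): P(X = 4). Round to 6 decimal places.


P = C(n,k) * p^k * (1-p)^(n-k)
C(19,4) = 3876
p^k = 0.43^4 = 0.03418801
(1-p)^(n-k) = 0.57^15 ≈ 0.0002178326
P = 3876 * 0.03418801 * 0.0002178326 ≈ 0.028866

0.028866


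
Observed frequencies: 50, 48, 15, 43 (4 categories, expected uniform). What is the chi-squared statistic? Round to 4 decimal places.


chi2 = sum((O-E)^2/E), E = total/4
total = 156, E = 156/4 = 39
(50 - 39)^2 / 39 = 121 / 39 = 121/39 ≈ 3.102564
(48 - 39)^2 / 39 = 81 / 39 = 27/13 ≈ 2.076923
(15 - 39)^2 / 39 = 576 / 39 = 192/13 ≈ 14.769231
(43 - 39)^2 / 39 = 16 / 39 = 16/39 ≈ 0.410256
chi2 = 794/39 ≈ 20.358974

20.3590


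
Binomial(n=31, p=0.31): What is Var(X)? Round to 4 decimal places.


Var = n*p*(1-p) = 31 * 0.31 * 0.69 = 6.6309

6.6309


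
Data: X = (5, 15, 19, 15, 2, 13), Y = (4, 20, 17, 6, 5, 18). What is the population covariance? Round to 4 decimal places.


Cov = (1/n)*sum((xi-xbar)(yi-ybar))
n = 6, xbar = 69/6 = 11.5, ybar = 70/6 = 35/3 ≈ 11.666667
sum((xi-xbar)(yi-ybar)) = 172
Cov = 172 / 6 = 86/3 ≈ 28.666667

28.6667


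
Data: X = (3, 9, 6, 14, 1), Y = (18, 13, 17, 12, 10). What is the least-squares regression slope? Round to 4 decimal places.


b = sum((xi-xbar)(yi-ybar)) / sum((xi-xbar)^2)
n = 5, xbar = 33/5 = 6.6, ybar = 70/5 = 14
Sxy = sum((xi-xbar)(yi-ybar)) = -11
Sxx = sum((xi-xbar)^2) = 105.2
b = Sxy / Sxx = -55/526 ≈ -0.104563

-0.1046
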